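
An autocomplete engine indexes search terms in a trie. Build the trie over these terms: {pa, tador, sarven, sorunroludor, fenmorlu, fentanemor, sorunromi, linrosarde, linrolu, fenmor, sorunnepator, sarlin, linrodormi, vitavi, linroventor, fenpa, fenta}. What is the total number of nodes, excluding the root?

82

Count nodes per top-level branch (shared prefixes stored once):
  'f'-branch (fenmor, fenmorlu, fenpa, fenta, fentanemor): 17 nodes
  'l'-branch (linrodormi, linrolu, linrosarde, linroventor): 23 nodes
  'p'-branch (pa): 2 nodes
  's'-branch (sarlin, sarven, sorunnepator, sorunroludor, sorunromi): 29 nodes
  't'-branch (tador): 5 nodes
  'v'-branch (vitavi): 6 nodes
Sum: 82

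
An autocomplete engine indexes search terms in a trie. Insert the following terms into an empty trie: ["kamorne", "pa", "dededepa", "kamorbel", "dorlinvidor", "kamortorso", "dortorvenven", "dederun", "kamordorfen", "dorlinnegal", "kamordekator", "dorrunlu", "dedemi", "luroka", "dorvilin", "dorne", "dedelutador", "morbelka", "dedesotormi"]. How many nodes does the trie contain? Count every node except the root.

106

For each word, the new-node count is its length minus the longest prefix already in the trie:
  "kamorne" → 7 new (k, a, m, o, r, n, e)
  "pa" → 2 new (p, a)
  "dededepa" → 8 new (d, e, d, e, d, e, p, a)
  "kamorbel" → prefix "kamor" already present; 3 new (b, e, l)
  "dorlinvidor" → prefix "d" already present; 10 new (o, r, l, i, n, v, i, d, o, r)
  "kamortorso" → prefix "kamor" already present; 5 new (t, o, r, s, o)
  "dortorvenven" → prefix "dor" already present; 9 new (t, o, r, v, e, n, v, e, n)
  "dederun" → prefix "dede" already present; 3 new (r, u, n)
  "kamordorfen" → prefix "kamor" already present; 6 new (d, o, r, f, e, n)
  "dorlinnegal" → prefix "dorlin" already present; 5 new (n, e, g, a, l)
  "kamordekator" → prefix "kamord" already present; 6 new (e, k, a, t, o, r)
  "dorrunlu" → prefix "dor" already present; 5 new (r, u, n, l, u)
  "dedemi" → prefix "dede" already present; 2 new (m, i)
  "luroka" → 6 new (l, u, r, o, k, a)
  "dorvilin" → prefix "dor" already present; 5 new (v, i, l, i, n)
  "dorne" → prefix "dor" already present; 2 new (n, e)
  "dedelutador" → prefix "dede" already present; 7 new (l, u, t, a, d, o, r)
  "morbelka" → 8 new (m, o, r, b, e, l, k, a)
  "dedesotormi" → prefix "dede" already present; 7 new (s, o, t, o, r, m, i)
Total nodes = 7 + 2 + 8 + 3 + 10 + 5 + 9 + 3 + 6 + 5 + 6 + 5 + 2 + 6 + 5 + 2 + 7 + 8 + 7 = 106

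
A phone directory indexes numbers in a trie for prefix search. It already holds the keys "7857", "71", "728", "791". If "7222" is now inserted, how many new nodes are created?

2

Walking "7222" from the root, the first 2 characters ("72") follow existing edges; "2" is the first miss.
Each of the 2 remaining characters creates one node.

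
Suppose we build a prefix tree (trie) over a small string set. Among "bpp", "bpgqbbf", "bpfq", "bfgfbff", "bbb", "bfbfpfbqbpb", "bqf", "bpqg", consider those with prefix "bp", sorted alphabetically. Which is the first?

DFS of the "bp" subtree visits, in order: "bpfq", "bpgqbbf", "bpp", "bpqg"
The 1st is bpfq.

bpfq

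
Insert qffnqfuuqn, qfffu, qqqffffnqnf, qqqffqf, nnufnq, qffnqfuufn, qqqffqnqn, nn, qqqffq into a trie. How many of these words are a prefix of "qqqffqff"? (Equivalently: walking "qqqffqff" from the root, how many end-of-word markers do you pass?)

2

Check each prefix of "qqqffqff" against the stored set — each match is an end-marker on the path.
Prefixes of the query that are stored words: "qqqffq", "qqqffqf"
Count: 2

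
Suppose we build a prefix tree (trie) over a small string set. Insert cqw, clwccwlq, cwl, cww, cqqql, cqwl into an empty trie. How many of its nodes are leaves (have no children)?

Leaves are exactly the stored words that no other stored word extends.
Those words: "clwccwlq", "cqqql", "cqwl", "cwl", "cww"
Leaf count: 5

5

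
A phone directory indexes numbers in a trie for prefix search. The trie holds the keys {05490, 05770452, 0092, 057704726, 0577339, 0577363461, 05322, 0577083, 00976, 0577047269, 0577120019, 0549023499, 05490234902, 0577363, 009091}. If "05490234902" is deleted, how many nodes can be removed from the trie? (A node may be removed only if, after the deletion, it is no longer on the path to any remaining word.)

A node on "05490234902"'s path can go only if nothing else ends at it or branches off below it.
The suffix "02" (2 nodes) is used only by "05490234902"; the node for "054902349" still has the child "9", so pruning stops there.
Nodes removed: 2

2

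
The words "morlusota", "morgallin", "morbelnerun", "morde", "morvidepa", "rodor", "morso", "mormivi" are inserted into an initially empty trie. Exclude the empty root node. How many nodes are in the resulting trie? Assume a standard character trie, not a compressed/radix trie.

Count nodes per top-level branch (shared prefixes stored once):
  'm'-branch (morbelnerun, morde, morgallin, morlusota, mormivi, morso, morvidepa): 37 nodes
  'r'-branch (rodor): 5 nodes
Sum: 42

42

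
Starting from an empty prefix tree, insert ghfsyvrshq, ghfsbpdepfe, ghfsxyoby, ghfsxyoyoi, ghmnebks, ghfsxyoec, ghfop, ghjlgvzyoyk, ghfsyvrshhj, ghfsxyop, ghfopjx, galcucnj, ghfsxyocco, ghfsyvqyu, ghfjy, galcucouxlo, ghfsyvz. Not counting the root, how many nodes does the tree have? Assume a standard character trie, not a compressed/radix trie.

For each word, the new-node count is its length minus the longest prefix already in the trie:
  "ghfsyvrshq" → 10 new (g, h, f, s, y, v, r, s, h, q)
  "ghfsbpdepfe" → prefix "ghfs" already present; 7 new (b, p, d, e, p, f, e)
  "ghfsxyoby" → prefix "ghfs" already present; 5 new (x, y, o, b, y)
  "ghfsxyoyoi" → prefix "ghfsxyo" already present; 3 new (y, o, i)
  "ghmnebks" → prefix "gh" already present; 6 new (m, n, e, b, k, s)
  "ghfsxyoec" → prefix "ghfsxyo" already present; 2 new (e, c)
  "ghfop" → prefix "ghf" already present; 2 new (o, p)
  "ghjlgvzyoyk" → prefix "gh" already present; 9 new (j, l, g, v, z, y, o, y, k)
  "ghfsyvrshhj" → prefix "ghfsyvrsh" already present; 2 new (h, j)
  "ghfsxyop" → prefix "ghfsxyo" already present; 1 new (p)
  "ghfopjx" → prefix "ghfop" already present; 2 new (j, x)
  "galcucnj" → prefix "g" already present; 7 new (a, l, c, u, c, n, j)
  "ghfsxyocco" → prefix "ghfsxyo" already present; 3 new (c, c, o)
  "ghfsyvqyu" → prefix "ghfsyv" already present; 3 new (q, y, u)
  "ghfjy" → prefix "ghf" already present; 2 new (j, y)
  "galcucouxlo" → prefix "galcuc" already present; 5 new (o, u, x, l, o)
  "ghfsyvz" → prefix "ghfsyv" already present; 1 new (z)
Total nodes = 10 + 7 + 5 + 3 + 6 + 2 + 2 + 9 + 2 + 1 + 2 + 7 + 3 + 3 + 2 + 5 + 1 = 70

70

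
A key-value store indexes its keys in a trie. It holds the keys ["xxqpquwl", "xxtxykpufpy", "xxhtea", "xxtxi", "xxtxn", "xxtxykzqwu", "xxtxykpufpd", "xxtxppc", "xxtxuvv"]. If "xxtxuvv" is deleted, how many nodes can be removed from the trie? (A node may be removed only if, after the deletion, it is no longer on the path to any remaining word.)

3

Walk "xxtxuvv" from the leaf back toward the root, removing each node that no remaining word uses.
The suffix "uvv" (3 nodes) is used only by "xxtxuvv"; the node for "xxtx" still has the child "y", so pruning stops there.
Nodes removed: 3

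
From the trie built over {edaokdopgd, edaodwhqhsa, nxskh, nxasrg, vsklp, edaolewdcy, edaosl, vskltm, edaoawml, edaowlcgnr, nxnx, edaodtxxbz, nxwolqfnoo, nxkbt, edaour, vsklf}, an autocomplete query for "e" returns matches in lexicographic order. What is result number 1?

edaoawml

Filter for "e…" and sort: "edaoawml", "edaodtxxbz", "edaodwhqhsa", "edaokdopgd", "edaolewdcy", "edaosl", "edaour", "edaowlcgnr"
Position 1: edaoawml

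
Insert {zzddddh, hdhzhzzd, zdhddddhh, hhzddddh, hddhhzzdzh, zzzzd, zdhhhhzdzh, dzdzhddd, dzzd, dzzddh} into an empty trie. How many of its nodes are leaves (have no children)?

Leaves are exactly the stored words that no other stored word extends.
Those words: "dzdzhddd", "dzzddh", "hddhhzzdzh", "hdhzhzzd", "hhzddddh", "zdhddddhh", "zdhhhhzdzh", "zzddddh", "zzzzd"
Leaf count: 9

9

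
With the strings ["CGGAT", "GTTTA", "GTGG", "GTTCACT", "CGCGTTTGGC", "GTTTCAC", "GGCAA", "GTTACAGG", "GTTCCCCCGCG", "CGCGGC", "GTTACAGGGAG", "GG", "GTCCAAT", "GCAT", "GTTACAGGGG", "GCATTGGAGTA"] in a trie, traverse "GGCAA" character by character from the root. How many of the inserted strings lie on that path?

Check each prefix of "GGCAA" against the stored set — each match is an end-marker on the path.
Prefixes of the query that are stored words: "GG", "GGCAA"
Count: 2

2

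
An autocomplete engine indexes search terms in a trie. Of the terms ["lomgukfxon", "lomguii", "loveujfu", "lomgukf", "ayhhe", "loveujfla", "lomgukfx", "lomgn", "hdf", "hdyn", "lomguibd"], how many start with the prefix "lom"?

Walk to "lom"; the words in its subtree are exactly those with that prefix.
Matches: "lomgn", "lomguibd", "lomguii", "lomgukf", "lomgukfx", "lomgukfxon"
Count: 6

6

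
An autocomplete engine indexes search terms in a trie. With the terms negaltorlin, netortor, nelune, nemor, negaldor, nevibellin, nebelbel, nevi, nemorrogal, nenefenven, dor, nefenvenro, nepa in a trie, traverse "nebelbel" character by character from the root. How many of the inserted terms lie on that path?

Walk "nebelbel" from the root; an end-of-word marker is hit whenever a stored word is a prefix of "nebelbel".
Prefixes of the query that are stored words: "nebelbel"
Count: 1

1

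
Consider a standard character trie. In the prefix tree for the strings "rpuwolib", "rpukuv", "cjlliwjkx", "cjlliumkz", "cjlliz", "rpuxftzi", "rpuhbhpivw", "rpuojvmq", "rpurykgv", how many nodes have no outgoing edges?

Leaves are exactly the stored words that no other stored word extends.
Those words: "cjlliumkz", "cjlliwjkx", "cjlliz", "rpuhbhpivw", "rpukuv", "rpuojvmq", "rpurykgv", "rpuwolib", "rpuxftzi"
Leaf count: 9

9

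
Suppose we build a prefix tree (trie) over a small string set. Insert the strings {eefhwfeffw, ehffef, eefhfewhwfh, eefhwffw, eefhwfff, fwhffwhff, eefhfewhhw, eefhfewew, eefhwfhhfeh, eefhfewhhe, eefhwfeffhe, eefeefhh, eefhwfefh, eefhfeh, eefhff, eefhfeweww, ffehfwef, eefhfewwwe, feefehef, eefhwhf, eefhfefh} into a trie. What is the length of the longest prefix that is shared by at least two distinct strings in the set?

9

The deepest shared node is where two words last agree before diverging.
e.g. "eefhfewew" and "eefhfeweww" share the prefix "eefhfewew" of length 9; no pair shares a longer one.
Longest shared-prefix length: 9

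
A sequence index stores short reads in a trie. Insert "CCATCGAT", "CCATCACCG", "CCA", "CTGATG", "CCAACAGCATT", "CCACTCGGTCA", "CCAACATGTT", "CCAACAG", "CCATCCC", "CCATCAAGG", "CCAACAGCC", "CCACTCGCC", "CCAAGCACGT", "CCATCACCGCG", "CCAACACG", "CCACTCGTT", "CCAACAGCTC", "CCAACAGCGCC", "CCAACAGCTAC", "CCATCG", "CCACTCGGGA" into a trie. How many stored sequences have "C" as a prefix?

Traverse to the node for "C", then collect every word in that subtree.
Matches: "CCA", "CCAACACG", "CCAACAG", "CCAACAGCATT", "CCAACAGCC", "CCAACAGCGCC", "CCAACAGCTAC", "CCAACAGCTC", "CCAACATGTT", "CCAAGCACGT", "CCACTCGCC", "CCACTCGGGA", "CCACTCGGTCA", "CCACTCGTT", "CCATCAAGG", "CCATCACCG", "CCATCACCGCG", "CCATCCC", "CCATCG", "CCATCGAT", "CTGATG"
Count: 21

21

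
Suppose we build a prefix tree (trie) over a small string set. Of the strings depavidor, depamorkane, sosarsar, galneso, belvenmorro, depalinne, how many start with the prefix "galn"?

Filter for entries beginning with "galn":
Matches: "galneso"
Count: 1

1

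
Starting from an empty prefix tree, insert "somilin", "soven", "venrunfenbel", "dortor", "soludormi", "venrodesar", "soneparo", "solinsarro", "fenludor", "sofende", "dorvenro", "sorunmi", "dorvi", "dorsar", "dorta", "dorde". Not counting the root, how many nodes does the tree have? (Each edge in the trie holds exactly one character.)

Trace insertions, counting only characters that open a new branch:
  "somilin" → 7 new (s, o, m, i, l, i, n)
  "soven" → prefix "so" already present; 3 new (v, e, n)
  "venrunfenbel" → 12 new (v, e, n, r, u, n, f, e, n, b, e, l)
  "dortor" → 6 new (d, o, r, t, o, r)
  "soludormi" → prefix "so" already present; 7 new (l, u, d, o, r, m, i)
  "venrodesar" → prefix "venr" already present; 6 new (o, d, e, s, a, r)
  "soneparo" → prefix "so" already present; 6 new (n, e, p, a, r, o)
  "solinsarro" → prefix "sol" already present; 7 new (i, n, s, a, r, r, o)
  "fenludor" → 8 new (f, e, n, l, u, d, o, r)
  "sofende" → prefix "so" already present; 5 new (f, e, n, d, e)
  "dorvenro" → prefix "dor" already present; 5 new (v, e, n, r, o)
  "sorunmi" → prefix "so" already present; 5 new (r, u, n, m, i)
  "dorvi" → prefix "dorv" already present; 1 new (i)
  "dorsar" → prefix "dor" already present; 3 new (s, a, r)
  "dorta" → prefix "dort" already present; 1 new (a)
  "dorde" → prefix "dor" already present; 2 new (d, e)
Total nodes = 7 + 3 + 12 + 6 + 7 + 6 + 6 + 7 + 8 + 5 + 5 + 5 + 1 + 3 + 1 + 2 = 84

84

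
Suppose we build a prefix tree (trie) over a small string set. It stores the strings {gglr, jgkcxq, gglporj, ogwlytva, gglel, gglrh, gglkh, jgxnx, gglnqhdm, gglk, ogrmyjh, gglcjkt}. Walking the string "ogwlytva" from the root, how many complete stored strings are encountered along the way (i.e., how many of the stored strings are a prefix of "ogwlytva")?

Walk "ogwlytva" from the root; an end-of-word marker is hit whenever a stored word is a prefix of "ogwlytva".
Prefixes of the query that are stored words: "ogwlytva"
Count: 1

1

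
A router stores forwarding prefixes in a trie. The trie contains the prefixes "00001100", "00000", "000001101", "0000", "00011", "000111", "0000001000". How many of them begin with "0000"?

5

Filter for entries beginning with "0000":
Matches: "0000", "00000", "0000001000", "000001101", "00001100"
Count: 5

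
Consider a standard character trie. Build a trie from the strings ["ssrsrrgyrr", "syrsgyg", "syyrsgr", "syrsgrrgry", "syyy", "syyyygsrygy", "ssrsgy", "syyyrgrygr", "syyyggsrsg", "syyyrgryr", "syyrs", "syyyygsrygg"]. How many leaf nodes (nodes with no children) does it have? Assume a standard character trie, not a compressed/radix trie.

10

A leaf is a node with no children — equivalently, the end of a word that is not a proper prefix of any other stored word.
Those words: "ssrsgy", "ssrsrrgyrr", "syrsgrrgry", "syrsgyg", "syyrsgr", "syyyggsrsg", "syyyrgrygr", "syyyrgryr", "syyyygsrygg", "syyyygsrygy"
Leaf count: 10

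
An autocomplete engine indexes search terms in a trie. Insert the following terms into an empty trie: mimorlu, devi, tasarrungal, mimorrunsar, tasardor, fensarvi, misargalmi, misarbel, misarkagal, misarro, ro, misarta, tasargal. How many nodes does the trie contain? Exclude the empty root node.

64

Count nodes per top-level branch (shared prefixes stored once):
  'd'-branch (devi): 4 nodes
  'f'-branch (fensarvi): 8 nodes
  'm'-branch (mimorlu, mimorrunsar, misarbel, misargalmi, misarkagal, misarro, misarta): 33 nodes
  'r'-branch (ro): 2 nodes
  't'-branch (tasardor, tasargal, tasarrungal): 17 nodes
Sum: 64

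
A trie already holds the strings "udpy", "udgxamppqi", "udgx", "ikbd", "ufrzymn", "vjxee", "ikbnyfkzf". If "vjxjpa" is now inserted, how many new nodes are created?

3

The longest prefix of "vjxjpa" already in the trie is "vjx" (length 3).
New nodes needed: |"vjxjpa"| − 3 = 6 − 3 = 3.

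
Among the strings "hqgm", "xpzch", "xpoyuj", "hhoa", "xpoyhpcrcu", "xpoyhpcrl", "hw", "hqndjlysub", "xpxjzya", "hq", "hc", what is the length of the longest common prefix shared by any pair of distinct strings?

8

Look for the deepest trie node that still has at least two words in its subtree.
e.g. "xpoyhpcrcu" and "xpoyhpcrl" share the prefix "xpoyhpcr" of length 8; no pair shares a longer one.
Longest shared-prefix length: 8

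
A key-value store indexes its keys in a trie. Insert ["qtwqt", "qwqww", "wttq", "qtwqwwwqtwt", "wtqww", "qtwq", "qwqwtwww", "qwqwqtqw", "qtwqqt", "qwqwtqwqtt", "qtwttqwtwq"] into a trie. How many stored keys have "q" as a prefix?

9

Traverse to the node for "q", then collect every word in that subtree.
Words under "q": qtwq, qtwqqt, qtwqt, qtwqwwwqtwt, qtwttqwtwq, qwqwqtqw, qwqwtqwqtt, qwqwtwww, qwqww
Count: 9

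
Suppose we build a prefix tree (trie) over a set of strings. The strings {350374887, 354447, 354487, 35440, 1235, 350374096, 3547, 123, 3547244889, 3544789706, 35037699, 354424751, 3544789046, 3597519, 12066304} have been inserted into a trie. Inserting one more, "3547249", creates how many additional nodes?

Walking "3547249" from the root, the first 6 characters ("354724") follow existing edges; "9" is the first miss.
New nodes needed: |"3547249"| − 6 = 7 − 6 = 1.

1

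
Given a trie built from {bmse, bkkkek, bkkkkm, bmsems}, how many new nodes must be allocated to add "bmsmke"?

Walking "bmsmke" from the root, the first 3 characters ("bms") follow existing edges; "m" is the first miss.
New nodes needed: |"bmsmke"| − 3 = 6 − 3 = 3.

3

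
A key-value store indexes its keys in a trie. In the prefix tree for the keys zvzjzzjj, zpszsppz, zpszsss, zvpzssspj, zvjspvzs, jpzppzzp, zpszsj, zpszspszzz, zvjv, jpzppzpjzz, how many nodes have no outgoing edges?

10

A leaf is a node with no children — equivalently, the end of a word that is not a proper prefix of any other stored word.
Those words: "jpzppzpjzz", "jpzppzzp", "zpszsj", "zpszsppz", "zpszspszzz", "zpszsss", "zvjspvzs", "zvjv", "zvpzssspj", "zvzjzzjj"
Leaf count: 10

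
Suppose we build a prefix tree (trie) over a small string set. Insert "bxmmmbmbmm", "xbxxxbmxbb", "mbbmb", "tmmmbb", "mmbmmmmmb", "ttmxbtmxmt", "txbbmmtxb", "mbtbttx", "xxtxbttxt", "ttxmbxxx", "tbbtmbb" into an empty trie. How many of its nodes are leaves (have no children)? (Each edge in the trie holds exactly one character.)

A leaf is a node with no children — equivalently, the end of a word that is not a proper prefix of any other stored word.
Those words: "bxmmmbmbmm", "mbbmb", "mbtbttx", "mmbmmmmmb", "tbbtmbb", "tmmmbb", "ttmxbtmxmt", "ttxmbxxx", "txbbmmtxb", "xbxxxbmxbb", "xxtxbttxt"
Leaf count: 11

11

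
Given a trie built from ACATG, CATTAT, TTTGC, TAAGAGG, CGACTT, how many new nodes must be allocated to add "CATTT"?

The longest prefix of "CATTT" already in the trie is "CATT" (length 4).
New nodes needed: |"CATTT"| − 4 = 5 − 4 = 1.

1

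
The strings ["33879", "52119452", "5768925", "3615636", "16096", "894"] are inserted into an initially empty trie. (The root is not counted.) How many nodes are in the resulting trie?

For each word, the new-node count is its length minus the longest prefix already in the trie:
  "33879" → 5 new (3, 3, 8, 7, 9)
  "52119452" → 8 new (5, 2, 1, 1, 9, 4, 5, 2)
  "5768925" → prefix "5" already present; 6 new (7, 6, 8, 9, 2, 5)
  "3615636" → prefix "3" already present; 6 new (6, 1, 5, 6, 3, 6)
  "16096" → 5 new (1, 6, 0, 9, 6)
  "894" → 3 new (8, 9, 4)
Total nodes = 5 + 8 + 6 + 6 + 5 + 3 = 33

33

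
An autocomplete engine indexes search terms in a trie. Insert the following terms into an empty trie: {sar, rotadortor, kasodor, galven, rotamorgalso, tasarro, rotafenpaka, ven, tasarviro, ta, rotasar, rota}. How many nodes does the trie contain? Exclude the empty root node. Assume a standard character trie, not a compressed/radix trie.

Count nodes per top-level branch (shared prefixes stored once):
  'g'-branch (galven): 6 nodes
  'k'-branch (kasodor): 7 nodes
  'r'-branch (rota, rotadortor, rotafenpaka, rotamorgalso, rotasar): 28 nodes
  's'-branch (sar): 3 nodes
  't'-branch (ta, tasarro, tasarviro): 11 nodes
  'v'-branch (ven): 3 nodes
Sum: 58

58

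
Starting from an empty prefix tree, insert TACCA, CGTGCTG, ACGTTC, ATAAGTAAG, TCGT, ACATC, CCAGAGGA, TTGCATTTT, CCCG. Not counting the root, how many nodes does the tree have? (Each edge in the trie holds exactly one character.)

49

Trace insertions, counting only characters that open a new branch:
  "TACCA" → 5 new (T, A, C, C, A)
  "CGTGCTG" → 7 new (C, G, T, G, C, T, G)
  "ACGTTC" → 6 new (A, C, G, T, T, C)
  "ATAAGTAAG" → prefix "A" already present; 8 new (T, A, A, G, T, A, A, G)
  "TCGT" → prefix "T" already present; 3 new (C, G, T)
  "ACATC" → prefix "AC" already present; 3 new (A, T, C)
  "CCAGAGGA" → prefix "C" already present; 7 new (C, A, G, A, G, G, A)
  "TTGCATTTT" → prefix "T" already present; 8 new (T, G, C, A, T, T, T, T)
  "CCCG" → prefix "CC" already present; 2 new (C, G)
Total nodes = 5 + 7 + 6 + 8 + 3 + 3 + 7 + 8 + 2 = 49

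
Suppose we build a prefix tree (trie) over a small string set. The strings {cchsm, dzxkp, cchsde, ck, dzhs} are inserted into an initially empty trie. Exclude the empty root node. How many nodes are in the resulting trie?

15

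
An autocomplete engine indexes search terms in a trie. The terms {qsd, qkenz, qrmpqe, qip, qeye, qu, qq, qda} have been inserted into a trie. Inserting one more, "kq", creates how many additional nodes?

Nothing in the trie begins with "k"; the whole of "kq" is new.
2 − 0 = 2 new nodes.

2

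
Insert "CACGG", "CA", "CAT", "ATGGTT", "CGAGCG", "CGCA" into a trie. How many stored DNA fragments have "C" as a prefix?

Traverse to the node for "C", then collect every word in that subtree.
Words under "C": CA, CACGG, CAT, CGAGCG, CGCA
Count: 5

5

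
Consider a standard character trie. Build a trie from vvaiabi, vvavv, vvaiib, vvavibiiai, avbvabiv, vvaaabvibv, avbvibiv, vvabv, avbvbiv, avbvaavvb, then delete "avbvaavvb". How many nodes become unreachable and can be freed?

4

A node on "avbvaavvb"'s path can go only if nothing else ends at it or branches off below it.
The suffix "avvb" (4 nodes) is used only by "avbvaavvb"; the node for "avbva" still has the child "b", so pruning stops there.
Nodes removed: 4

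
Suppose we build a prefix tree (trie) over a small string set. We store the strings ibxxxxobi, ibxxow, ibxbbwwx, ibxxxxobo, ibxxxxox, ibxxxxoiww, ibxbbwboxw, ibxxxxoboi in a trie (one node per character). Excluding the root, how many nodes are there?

26

Trie structure (* marks end of a word):
(root)
└─ i
   └─ b
      └─ x
         ├─ b
         │  └─ b
         │     └─ w
         │        ├─ b
         │        │  └─ o
         │        │     └─ x
         │        │        └─ w *
         │        └─ w
         │           └─ x *
         └─ x
            ├─ o
            │  └─ w *
            └─ x
               └─ x
                  └─ o
                     ├─ b
                     │  ├─ i *
                     │  └─ o *
                     │     └─ i *
                     ├─ i
                     │  └─ w
                     │     └─ w *
                     └─ x *
Counting every labelled node above: 26.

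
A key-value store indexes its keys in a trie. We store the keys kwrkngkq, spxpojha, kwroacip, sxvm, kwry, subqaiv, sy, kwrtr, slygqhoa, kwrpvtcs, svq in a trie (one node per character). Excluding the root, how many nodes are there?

For each word, the new-node count is its length minus the longest prefix already in the trie:
  "kwrkngkq" → 8 new (k, w, r, k, n, g, k, q)
  "spxpojha" → 8 new (s, p, x, p, o, j, h, a)
  "kwroacip" → prefix "kwr" already present; 5 new (o, a, c, i, p)
  "sxvm" → prefix "s" already present; 3 new (x, v, m)
  "kwry" → prefix "kwr" already present; 1 new (y)
  "subqaiv" → prefix "s" already present; 6 new (u, b, q, a, i, v)
  "sy" → prefix "s" already present; 1 new (y)
  "kwrtr" → prefix "kwr" already present; 2 new (t, r)
  "slygqhoa" → prefix "s" already present; 7 new (l, y, g, q, h, o, a)
  "kwrpvtcs" → prefix "kwr" already present; 5 new (p, v, t, c, s)
  "svq" → prefix "s" already present; 2 new (v, q)
Total nodes = 8 + 8 + 5 + 3 + 1 + 6 + 1 + 2 + 7 + 5 + 2 = 48

48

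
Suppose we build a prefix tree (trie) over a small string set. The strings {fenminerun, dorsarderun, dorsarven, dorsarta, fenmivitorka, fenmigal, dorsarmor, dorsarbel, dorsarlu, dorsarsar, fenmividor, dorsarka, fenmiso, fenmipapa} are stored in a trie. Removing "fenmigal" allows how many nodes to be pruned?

3

A node on "fenmigal"'s path can go only if nothing else ends at it or branches off below it.
The suffix "gal" (3 nodes) is used only by "fenmigal"; the node for "fenmi" still has the child "n", so pruning stops there.
Nodes removed: 3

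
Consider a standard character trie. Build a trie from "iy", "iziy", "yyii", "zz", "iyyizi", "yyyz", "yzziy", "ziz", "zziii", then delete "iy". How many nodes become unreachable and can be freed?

0

After clearing the end-marker at "iy", prune upward until reaching a node still needed by another word.
Every node on "iy" is still needed (e.g. by "iyyizi"), so nothing is freed.
Nodes removed: 0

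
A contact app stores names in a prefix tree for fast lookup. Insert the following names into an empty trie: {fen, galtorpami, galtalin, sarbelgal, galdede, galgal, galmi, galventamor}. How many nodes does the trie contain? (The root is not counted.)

43

Insert word by word; a character creates a node only if that edge doesn't already exist:
  "fen" → 3 new (f, e, n)
  "galtorpami" → 10 new (g, a, l, t, o, r, p, a, m, i)
  "galtalin" → prefix "galt" already present; 4 new (a, l, i, n)
  "sarbelgal" → 9 new (s, a, r, b, e, l, g, a, l)
  "galdede" → prefix "gal" already present; 4 new (d, e, d, e)
  "galgal" → prefix "gal" already present; 3 new (g, a, l)
  "galmi" → prefix "gal" already present; 2 new (m, i)
  "galventamor" → prefix "gal" already present; 8 new (v, e, n, t, a, m, o, r)
Total nodes = 3 + 10 + 4 + 9 + 4 + 3 + 2 + 8 = 43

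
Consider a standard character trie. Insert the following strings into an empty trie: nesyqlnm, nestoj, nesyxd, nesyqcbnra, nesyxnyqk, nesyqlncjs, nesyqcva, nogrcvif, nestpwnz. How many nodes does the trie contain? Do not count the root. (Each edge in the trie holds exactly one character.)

38

Count nodes per top-level branch (shared prefixes stored once):
  'n'-branch (nestoj, nestpwnz, nesyqcbnra, nesyqcva, nesyqlncjs, nesyqlnm, nesyxd, nesyxnyqk, nogrcvif): 38 nodes
Sum: 38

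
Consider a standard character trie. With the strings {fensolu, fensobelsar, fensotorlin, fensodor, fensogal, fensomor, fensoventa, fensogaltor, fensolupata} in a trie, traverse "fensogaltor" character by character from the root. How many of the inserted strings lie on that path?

2

Walk "fensogaltor" from the root; an end-of-word marker is hit whenever a stored word is a prefix of "fensogaltor".
Prefixes of the query that are stored words: "fensogal", "fensogaltor"
Count: 2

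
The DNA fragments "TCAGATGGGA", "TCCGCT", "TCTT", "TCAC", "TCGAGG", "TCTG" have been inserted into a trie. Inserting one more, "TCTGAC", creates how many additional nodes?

2

"TCTG" is already a path in the trie; the remaining "AC" must be added.
So 6 − 4 = 2 new nodes.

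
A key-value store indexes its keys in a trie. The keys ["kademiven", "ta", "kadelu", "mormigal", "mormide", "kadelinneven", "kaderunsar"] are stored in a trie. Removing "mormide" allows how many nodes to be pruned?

2

Walk "mormide" from the leaf back toward the root, removing each node that no remaining word uses.
The suffix "de" (2 nodes) is used only by "mormide"; the node for "mormi" still has the child "g", so pruning stops there.
Nodes removed: 2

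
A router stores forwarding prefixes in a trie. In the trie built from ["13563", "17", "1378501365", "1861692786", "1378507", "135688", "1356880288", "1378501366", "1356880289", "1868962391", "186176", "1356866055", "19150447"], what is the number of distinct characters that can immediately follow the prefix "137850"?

2

The children of the "137850" node are the distinct next characters among strings starting with "137850".
Characters that immediately follow "137850" among the stored strings: {1, 7}.
That node has 2 child edges.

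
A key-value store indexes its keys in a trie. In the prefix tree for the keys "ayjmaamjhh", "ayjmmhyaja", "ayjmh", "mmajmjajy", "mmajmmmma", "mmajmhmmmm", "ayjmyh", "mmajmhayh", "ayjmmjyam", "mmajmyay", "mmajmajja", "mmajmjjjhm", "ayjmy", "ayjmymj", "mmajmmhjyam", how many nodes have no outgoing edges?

14

Leaves are exactly the stored words that no other stored word extends.
Those words: "ayjmaamjhh", "ayjmh", "ayjmmhyaja", "ayjmmjyam", "ayjmyh", "ayjmymj", "mmajmajja", "mmajmhayh", "mmajmhmmmm", "mmajmjajy", "mmajmjjjhm", "mmajmmhjyam", "mmajmmmma", "mmajmyay"
Leaf count: 14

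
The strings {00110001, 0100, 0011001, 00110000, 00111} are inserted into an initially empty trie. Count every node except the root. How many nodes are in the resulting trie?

Count nodes per top-level branch (shared prefixes stored once):
  '0'-branch (00110000, 00110001, 0011001, 00111, 0100): 14 nodes
Sum: 14

14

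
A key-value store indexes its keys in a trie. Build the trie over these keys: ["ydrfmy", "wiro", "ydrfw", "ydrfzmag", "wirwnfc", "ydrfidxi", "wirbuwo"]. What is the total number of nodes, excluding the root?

For each word, the new-node count is its length minus the longest prefix already in the trie:
  "ydrfmy" → 6 new (y, d, r, f, m, y)
  "wiro" → 4 new (w, i, r, o)
  "ydrfw" → prefix "ydrf" already present; 1 new (w)
  "ydrfzmag" → prefix "ydrf" already present; 4 new (z, m, a, g)
  "wirwnfc" → prefix "wir" already present; 4 new (w, n, f, c)
  "ydrfidxi" → prefix "ydrf" already present; 4 new (i, d, x, i)
  "wirbuwo" → prefix "wir" already present; 4 new (b, u, w, o)
Total nodes = 6 + 4 + 1 + 4 + 4 + 4 + 4 = 27

27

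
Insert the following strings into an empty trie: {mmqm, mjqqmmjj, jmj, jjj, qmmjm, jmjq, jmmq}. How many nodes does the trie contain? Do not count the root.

For each word, the new-node count is its length minus the longest prefix already in the trie:
  "mmqm" → 4 new (m, m, q, m)
  "mjqqmmjj" → prefix "m" already present; 7 new (j, q, q, m, m, j, j)
  "jmj" → 3 new (j, m, j)
  "jjj" → prefix "j" already present; 2 new (j, j)
  "qmmjm" → 5 new (q, m, m, j, m)
  "jmjq" → prefix "jmj" already present; 1 new (q)
  "jmmq" → prefix "jm" already present; 2 new (m, q)
Total nodes = 4 + 7 + 3 + 2 + 5 + 1 + 2 = 24

24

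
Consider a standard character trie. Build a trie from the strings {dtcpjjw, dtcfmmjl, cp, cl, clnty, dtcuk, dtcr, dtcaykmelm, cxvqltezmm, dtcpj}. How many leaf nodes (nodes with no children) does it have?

Leaves are exactly the stored words that no other stored word extends.
Those words: "clnty", "cp", "cxvqltezmm", "dtcaykmelm", "dtcfmmjl", "dtcpjjw", "dtcr", "dtcuk"
Leaf count: 8

8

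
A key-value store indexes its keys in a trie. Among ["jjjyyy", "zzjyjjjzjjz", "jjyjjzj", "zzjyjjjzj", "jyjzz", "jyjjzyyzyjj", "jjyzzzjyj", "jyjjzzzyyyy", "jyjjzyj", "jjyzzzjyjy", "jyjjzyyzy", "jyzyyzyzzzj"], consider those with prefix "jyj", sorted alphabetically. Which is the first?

jyjjzyj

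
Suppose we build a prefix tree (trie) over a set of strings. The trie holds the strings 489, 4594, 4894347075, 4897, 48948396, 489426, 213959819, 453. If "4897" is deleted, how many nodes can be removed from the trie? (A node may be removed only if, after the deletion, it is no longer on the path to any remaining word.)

Walk "4897" from the leaf back toward the root, removing each node that no remaining word uses.
The suffix "7" (1 node) is used only by "4897"; the node for "489" still has the child "4", so pruning stops there.
Nodes removed: 1

1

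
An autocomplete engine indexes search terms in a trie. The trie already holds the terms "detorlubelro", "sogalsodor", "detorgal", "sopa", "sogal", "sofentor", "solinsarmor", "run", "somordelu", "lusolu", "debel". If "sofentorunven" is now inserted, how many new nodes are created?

5

Walking "sofentorunven" from the root, the first 8 characters ("sofentor") follow existing edges; "u" is the first miss.
Each of the 5 remaining characters creates one node.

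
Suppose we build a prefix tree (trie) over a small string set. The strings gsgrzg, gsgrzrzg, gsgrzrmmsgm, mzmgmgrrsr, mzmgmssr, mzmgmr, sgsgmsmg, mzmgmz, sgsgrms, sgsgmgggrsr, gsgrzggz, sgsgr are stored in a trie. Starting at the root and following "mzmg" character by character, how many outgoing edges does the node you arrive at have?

The children of the "mzmg" node are the distinct next characters among strings starting with "mzmg".
Characters that immediately follow "mzmg" among the stored strings: {m}.
That node has 1 child edge.

1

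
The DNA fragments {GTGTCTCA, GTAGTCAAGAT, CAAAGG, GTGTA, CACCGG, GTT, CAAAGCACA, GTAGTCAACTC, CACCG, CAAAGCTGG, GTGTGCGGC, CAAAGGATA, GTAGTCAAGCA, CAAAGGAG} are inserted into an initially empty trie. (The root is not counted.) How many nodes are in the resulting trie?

Count nodes per top-level branch (shared prefixes stored once):
  'C'-branch (CAAAGCACA, CAAAGCTGG, CAAAGG, CAAAGGAG, CAAAGGATA, CACCG, CACCGG): 21 nodes
  'G'-branch (GTAGTCAACTC, GTAGTCAAGAT, GTAGTCAAGCA, GTGTA, GTGTCTCA, GTGTGCGGC, GTT): 29 nodes
Sum: 50

50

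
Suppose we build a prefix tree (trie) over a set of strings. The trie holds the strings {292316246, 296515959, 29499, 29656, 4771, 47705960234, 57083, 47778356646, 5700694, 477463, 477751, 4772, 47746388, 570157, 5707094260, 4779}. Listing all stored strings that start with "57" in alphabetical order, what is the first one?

DFS of the "57" subtree visits, in order: "5700694", "570157", "5707094260", "57083"
Position 1: 5700694

5700694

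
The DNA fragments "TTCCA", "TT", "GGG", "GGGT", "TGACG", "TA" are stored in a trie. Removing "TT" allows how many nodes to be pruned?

0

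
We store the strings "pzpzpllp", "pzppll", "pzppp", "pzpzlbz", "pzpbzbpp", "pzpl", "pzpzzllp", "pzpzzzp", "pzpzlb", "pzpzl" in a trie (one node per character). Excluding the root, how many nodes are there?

For each word, the new-node count is its length minus the longest prefix already in the trie:
  "pzpzpllp" → 8 new (p, z, p, z, p, l, l, p)
  "pzppll" → prefix "pzp" already present; 3 new (p, l, l)
  "pzppp" → prefix "pzpp" already present; 1 new (p)
  "pzpzlbz" → prefix "pzpz" already present; 3 new (l, b, z)
  "pzpbzbpp" → prefix "pzp" already present; 5 new (b, z, b, p, p)
  "pzpl" → prefix "pzp" already present; 1 new (l)
  "pzpzzllp" → prefix "pzpz" already present; 4 new (z, l, l, p)
  "pzpzzzp" → prefix "pzpzz" already present; 2 new (z, p)
  "pzpzlb" → prefix "pzpzlb" already present; 0 new (none)
  "pzpzl" → prefix "pzpzl" already present; 0 new (none)
Total nodes = 8 + 3 + 1 + 3 + 5 + 1 + 4 + 2 + 0 + 0 = 27

27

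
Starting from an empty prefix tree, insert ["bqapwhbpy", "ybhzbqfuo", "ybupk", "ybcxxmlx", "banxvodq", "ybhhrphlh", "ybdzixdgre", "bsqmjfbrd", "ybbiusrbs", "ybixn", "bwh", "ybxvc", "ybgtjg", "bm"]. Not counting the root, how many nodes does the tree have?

76

For each word, the new-node count is its length minus the longest prefix already in the trie:
  "bqapwhbpy" → 9 new (b, q, a, p, w, h, b, p, y)
  "ybhzbqfuo" → 9 new (y, b, h, z, b, q, f, u, o)
  "ybupk" → prefix "yb" already present; 3 new (u, p, k)
  "ybcxxmlx" → prefix "yb" already present; 6 new (c, x, x, m, l, x)
  "banxvodq" → prefix "b" already present; 7 new (a, n, x, v, o, d, q)
  "ybhhrphlh" → prefix "ybh" already present; 6 new (h, r, p, h, l, h)
  "ybdzixdgre" → prefix "yb" already present; 8 new (d, z, i, x, d, g, r, e)
  "bsqmjfbrd" → prefix "b" already present; 8 new (s, q, m, j, f, b, r, d)
  "ybbiusrbs" → prefix "yb" already present; 7 new (b, i, u, s, r, b, s)
  "ybixn" → prefix "yb" already present; 3 new (i, x, n)
  "bwh" → prefix "b" already present; 2 new (w, h)
  "ybxvc" → prefix "yb" already present; 3 new (x, v, c)
  "ybgtjg" → prefix "yb" already present; 4 new (g, t, j, g)
  "bm" → prefix "b" already present; 1 new (m)
Total nodes = 9 + 9 + 3 + 6 + 7 + 6 + 8 + 8 + 7 + 3 + 2 + 3 + 4 + 1 = 76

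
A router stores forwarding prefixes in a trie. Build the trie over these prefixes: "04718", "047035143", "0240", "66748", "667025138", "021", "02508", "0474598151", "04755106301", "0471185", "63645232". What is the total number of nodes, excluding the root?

Count nodes per top-level branch (shared prefixes stored once):
  '0'-branch (021, 0240, 02508, 047035143, 0471185, 04718, 0474598151, 04755106301): 36 nodes
  '6'-branch (63645232, 667025138, 66748): 18 nodes
Sum: 54

54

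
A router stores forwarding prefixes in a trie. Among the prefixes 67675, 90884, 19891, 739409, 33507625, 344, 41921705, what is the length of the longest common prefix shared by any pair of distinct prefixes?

The deepest shared node is where two words last agree before diverging.
e.g. "33507625" and "344" share the prefix "3" of length 1; no pair shares a longer one.
Longest shared-prefix length: 1

1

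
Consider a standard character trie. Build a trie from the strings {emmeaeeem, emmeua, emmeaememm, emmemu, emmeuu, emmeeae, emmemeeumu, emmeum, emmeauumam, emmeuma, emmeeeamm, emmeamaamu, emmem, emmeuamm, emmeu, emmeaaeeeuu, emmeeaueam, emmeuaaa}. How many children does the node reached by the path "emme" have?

Walk "emme" from the root, arriving at one node.
Characters that immediately follow "emme" among the stored strings: {a, e, m, u}.
That node has 4 child edges.

4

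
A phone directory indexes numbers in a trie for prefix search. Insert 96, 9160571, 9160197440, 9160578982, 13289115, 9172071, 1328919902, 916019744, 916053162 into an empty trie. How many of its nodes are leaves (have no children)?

8

A leaf is a node with no children — equivalently, the end of a word that is not a proper prefix of any other stored word.
Those words: "13289115", "1328919902", "9160197440", "916053162", "9160571", "9160578982", "9172071", "96"
Leaf count: 8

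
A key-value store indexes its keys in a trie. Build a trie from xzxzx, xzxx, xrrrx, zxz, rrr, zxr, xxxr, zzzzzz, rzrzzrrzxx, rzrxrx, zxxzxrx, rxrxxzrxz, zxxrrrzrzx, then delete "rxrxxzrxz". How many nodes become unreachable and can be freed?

8

After clearing the end-marker at "rxrxxzrxz", prune upward until reaching a node still needed by another word.
The suffix "xrxxzrxz" (8 nodes) is used only by "rxrxxzrxz"; the node for "r" still has the child "r", so pruning stops there.
Nodes removed: 8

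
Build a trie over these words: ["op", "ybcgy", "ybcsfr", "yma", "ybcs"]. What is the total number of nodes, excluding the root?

Trace insertions, counting only characters that open a new branch:
  "op" → 2 new (o, p)
  "ybcgy" → 5 new (y, b, c, g, y)
  "ybcsfr" → prefix "ybc" already present; 3 new (s, f, r)
  "yma" → prefix "y" already present; 2 new (m, a)
  "ybcs" → prefix "ybcs" already present; 0 new (none)
Total nodes = 2 + 5 + 3 + 2 + 0 = 12

12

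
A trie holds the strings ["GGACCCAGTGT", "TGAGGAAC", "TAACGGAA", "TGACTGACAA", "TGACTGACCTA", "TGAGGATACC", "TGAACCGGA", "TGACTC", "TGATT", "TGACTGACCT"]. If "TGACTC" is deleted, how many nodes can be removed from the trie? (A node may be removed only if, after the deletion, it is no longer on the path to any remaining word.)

Walk "TGACTC" from the leaf back toward the root, removing each node that no remaining word uses.
The suffix "C" (1 node) is used only by "TGACTC"; the node for "TGACT" still has the child "G", so pruning stops there.
Nodes removed: 1

1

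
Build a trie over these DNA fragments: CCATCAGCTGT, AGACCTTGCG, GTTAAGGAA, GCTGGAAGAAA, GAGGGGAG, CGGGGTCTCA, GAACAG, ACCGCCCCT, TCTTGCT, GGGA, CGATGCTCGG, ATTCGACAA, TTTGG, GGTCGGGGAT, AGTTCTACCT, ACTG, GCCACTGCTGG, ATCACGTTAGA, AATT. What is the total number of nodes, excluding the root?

Insert word by word; a character creates a node only if that edge doesn't already exist:
  "CCATCAGCTGT" → 11 new (C, C, A, T, C, A, G, C, T, G, T)
  "AGACCTTGCG" → 10 new (A, G, A, C, C, T, T, G, C, G)
  "GTTAAGGAA" → 9 new (G, T, T, A, A, G, G, A, A)
  "GCTGGAAGAAA" → prefix "G" already present; 10 new (C, T, G, G, A, A, G, A, A, A)
  "GAGGGGAG" → prefix "G" already present; 7 new (A, G, G, G, G, A, G)
  "CGGGGTCTCA" → prefix "C" already present; 9 new (G, G, G, G, T, C, T, C, A)
  "GAACAG" → prefix "GA" already present; 4 new (A, C, A, G)
  "ACCGCCCCT" → prefix "A" already present; 8 new (C, C, G, C, C, C, C, T)
  "TCTTGCT" → 7 new (T, C, T, T, G, C, T)
  "GGGA" → prefix "G" already present; 3 new (G, G, A)
  "CGATGCTCGG" → prefix "CG" already present; 8 new (A, T, G, C, T, C, G, G)
  "ATTCGACAA" → prefix "A" already present; 8 new (T, T, C, G, A, C, A, A)
  "TTTGG" → prefix "T" already present; 4 new (T, T, G, G)
  "GGTCGGGGAT" → prefix "GG" already present; 8 new (T, C, G, G, G, G, A, T)
  "AGTTCTACCT" → prefix "AG" already present; 8 new (T, T, C, T, A, C, C, T)
  "ACTG" → prefix "AC" already present; 2 new (T, G)
  "GCCACTGCTGG" → prefix "GC" already present; 9 new (C, A, C, T, G, C, T, G, G)
  "ATCACGTTAGA" → prefix "AT" already present; 9 new (C, A, C, G, T, T, A, G, A)
  "AATT" → prefix "A" already present; 3 new (A, T, T)
Total nodes = 11 + 10 + 9 + 10 + 7 + 9 + 4 + 8 + 7 + 3 + 8 + 8 + 4 + 8 + 8 + 2 + 9 + 9 + 3 = 137

137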